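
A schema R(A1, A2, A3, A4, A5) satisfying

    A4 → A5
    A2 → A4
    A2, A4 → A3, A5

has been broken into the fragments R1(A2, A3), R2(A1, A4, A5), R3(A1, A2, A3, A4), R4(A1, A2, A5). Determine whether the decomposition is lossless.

Chase test. Columns are A1, A2, A3, A4, A5; row i has aⱼ where attribute j ∈ Ri, else bᵢⱼ.
Initial tableau (one row per fragment):
  row 1: b11 a2 a3 b14 b15
  row 2: a1 b22 b23 a4 a5
  row 3: a1 a2 a3 a4 b35
  row 4: a1 a2 b43 b44 a5
Rows 2 and 3 agree on A4; apply A4→A5 and equate their A5 entries.
Rows 1 and 3 agree on A2; apply A2→A4 and equate their A4 entries.
Rows 1 and 4 agree on A2; apply A2→A4 and equate their A4 entries.
Rows 1 and 3 agree on A2, A4; apply A2, A4→A3, A5 and equate their A3, A5 entries.
Rows 1 and 4 agree on A2, A4; apply A2, A4→A3, A5 and equate their A3, A5 entries.
Row 3 is now all distinguished symbols — the join is lossless.

Yes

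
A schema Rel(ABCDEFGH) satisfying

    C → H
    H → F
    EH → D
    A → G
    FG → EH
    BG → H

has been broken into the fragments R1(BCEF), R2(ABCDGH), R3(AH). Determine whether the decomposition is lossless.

Chase test. Columns are ABCDEFGH; row i has aⱼ where attribute j ∈ Ri, else bᵢⱼ.
Initial tableau (one row per fragment):
  row 1: b11 a2 a3 b14 a5 a6 b17 b18
  row 2: a1 a2 a3 a4 b25 b26 a7 a8
  row 3: a1 b32 b33 b34 b35 b36 b37 a8
Rows 1 and 2 agree on C; apply C→H and equate their H entries.
Rows 1 and 2 agree on H; apply H→F and equate their F entries.
Rows 1 and 3 agree on H; apply H→F and equate their F entries.
Rows 2 and 3 agree on A; apply A→G and equate their G entries.
Rows 2 and 3 agree on FG; apply FG→EH and equate their EH entries.
Rows 2 and 3 agree on EH; apply EH→D and equate their D entries.
No row becomes fully distinguished — the join is lossy.

No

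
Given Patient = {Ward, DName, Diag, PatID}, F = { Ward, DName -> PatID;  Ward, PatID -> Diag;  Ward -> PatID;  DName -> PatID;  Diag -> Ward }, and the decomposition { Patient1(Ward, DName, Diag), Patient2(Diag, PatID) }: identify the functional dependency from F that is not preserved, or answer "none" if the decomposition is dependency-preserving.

Check DName → PatID: no single fragment contains all of {DName, PatID}, and the restricted closure of {DName} across the fragments never reaches {PatID}.
Ward, DName → PatID is preserved.
Ward, PatID → Diag is preserved.
Ward → PatID is preserved.
Diag → Ward is preserved.

DName -> PatID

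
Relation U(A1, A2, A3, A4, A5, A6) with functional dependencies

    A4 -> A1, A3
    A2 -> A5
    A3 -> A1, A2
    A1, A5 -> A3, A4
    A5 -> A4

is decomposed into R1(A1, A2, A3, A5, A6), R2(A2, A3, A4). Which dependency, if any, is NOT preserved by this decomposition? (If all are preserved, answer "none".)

A4 → A1, A3: restricted closure across fragments reaches A1, A3.
A2 → A5 lies within R1.
A3 → A1, A2 lies within R1.
A1, A5 → A3, A4: restricted closure across fragments reaches A3, A4.
A5 → A4: restricted closure across fragments reaches A4.
Every dependency is enforceable on the fragments, so the decomposition is dependency-preserving.

none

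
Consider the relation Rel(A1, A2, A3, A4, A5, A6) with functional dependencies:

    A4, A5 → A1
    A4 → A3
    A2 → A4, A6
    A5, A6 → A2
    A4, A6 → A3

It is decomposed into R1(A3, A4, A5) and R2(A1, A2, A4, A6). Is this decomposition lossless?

Common attributes: R1 ∩ R2 = {A4}.
Closure of {A4}: A4 → A3 applies, adding A3. So (A4)⁺ = {A3, A4}.
The closure contains neither all of R1 = {A3, A4, A5} nor all of R2 = {A1, A2, A4, A6}, so the common attributes are not a superkey of either fragment. The join is lossy.

No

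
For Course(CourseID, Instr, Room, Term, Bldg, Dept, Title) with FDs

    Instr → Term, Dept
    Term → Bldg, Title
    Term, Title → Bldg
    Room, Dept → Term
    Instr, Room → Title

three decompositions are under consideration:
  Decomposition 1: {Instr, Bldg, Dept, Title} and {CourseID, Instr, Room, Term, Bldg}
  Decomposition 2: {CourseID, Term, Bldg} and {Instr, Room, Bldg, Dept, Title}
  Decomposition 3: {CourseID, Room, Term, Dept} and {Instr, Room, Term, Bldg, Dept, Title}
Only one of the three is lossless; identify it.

Decomposition 1: common = {Instr, Bldg}, closure = {Instr, Term, Bldg, Dept, Title} → lossless.
Decomposition 2: common = {Bldg}, closure = {Bldg} → lossy.
Decomposition 3: common = {Room, Term, Dept}, closure = {Room, Term, Bldg, Dept, Title} → lossy.

Decomposition 1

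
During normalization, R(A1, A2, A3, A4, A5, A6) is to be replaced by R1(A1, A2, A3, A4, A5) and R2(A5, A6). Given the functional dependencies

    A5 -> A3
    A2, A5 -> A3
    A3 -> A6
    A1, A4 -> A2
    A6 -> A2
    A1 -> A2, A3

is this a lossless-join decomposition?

Common attributes: R1 ∩ R2 = {A5}.
Closure of {A5}: A5 → A3 applies, adding A3; A3 → A6 applies, adding A6; A6 → A2 applies, adding A2. So (A5)⁺ = {A2, A3, A5, A6}.
This closure contains every attribute of R2, so R1 ∩ R2 → R2. The join is lossless.

Yes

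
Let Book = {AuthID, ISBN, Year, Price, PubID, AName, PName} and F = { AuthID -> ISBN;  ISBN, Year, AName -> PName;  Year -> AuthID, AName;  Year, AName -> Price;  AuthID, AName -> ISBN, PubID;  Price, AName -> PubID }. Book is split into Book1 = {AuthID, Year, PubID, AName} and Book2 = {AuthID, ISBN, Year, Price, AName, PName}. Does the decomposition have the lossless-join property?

Common attributes: Book1 ∩ Book2 = {AuthID, Year, AName}.
Closure of {AuthID, Year, AName}: AuthID → ISBN applies, adding ISBN; ISBN, Year, AName → PName applies, adding PName; Year, AName → Price applies, adding Price; AuthID, AName → ISBN, PubID applies, adding PubID. So (AuthID, Year, AName)⁺ = {AuthID, ISBN, Year, Price, PubID, AName, PName}.
This closure contains every attribute of Book1, so Book1 ∩ Book2 → Book1. The join is lossless.

Yes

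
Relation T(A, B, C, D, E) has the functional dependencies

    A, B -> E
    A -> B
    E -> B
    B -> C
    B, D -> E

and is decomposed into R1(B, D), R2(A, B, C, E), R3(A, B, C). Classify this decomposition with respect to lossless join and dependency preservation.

lossy and not dependency-preserving

Lossless test (chase): Rows 2 and 3 agree on A, B; apply A, B→E and equate their E entries. Rows 1 and 2 agree on B; apply B→C and equate their C entries. No row becomes fully distinguished — the join is lossy.
Dependency preservation: the restricted closure of {B, D} across the fragments never reaches {E}, so B, D → E cannot be enforced without a join — not preserved.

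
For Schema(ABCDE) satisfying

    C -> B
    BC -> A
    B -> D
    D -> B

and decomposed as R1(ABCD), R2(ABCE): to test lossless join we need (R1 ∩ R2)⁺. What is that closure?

ABCD

R1 ∩ R2 = {ABC}.
B → D applies, adding D
Closure: {ABCD}.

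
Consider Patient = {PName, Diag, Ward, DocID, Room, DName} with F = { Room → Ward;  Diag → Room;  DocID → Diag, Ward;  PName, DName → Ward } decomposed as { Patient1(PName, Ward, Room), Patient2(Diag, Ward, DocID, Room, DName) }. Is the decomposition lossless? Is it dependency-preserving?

lossy and not dependency-preserving

Lossless test: (Ward, Room)⁺ = {Ward, Room}, which is a superkey of neither fragment — lossy.
Dependency preservation: the restricted closure of {PName, DName} across the fragments never reaches {Ward}, so PName, DName → Ward cannot be enforced without a join — not preserved.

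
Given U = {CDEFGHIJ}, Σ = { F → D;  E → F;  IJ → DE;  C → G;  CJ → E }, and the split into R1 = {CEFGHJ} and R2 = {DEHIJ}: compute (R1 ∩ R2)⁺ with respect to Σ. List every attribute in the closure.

R1 ∩ R2 = {EHJ}.
E → F applies, adding F
F → D applies, adding D
Closure: {DEFHJ}.

DEFHJ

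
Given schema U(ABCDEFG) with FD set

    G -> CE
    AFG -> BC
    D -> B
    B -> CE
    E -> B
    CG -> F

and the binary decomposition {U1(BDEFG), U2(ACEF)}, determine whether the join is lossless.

No

Common attributes: U1 ∩ U2 = {EF}.
Closure of {EF}: E → B applies, adding B; B → CE applies, adding C. So (EF)⁺ = {BCEF}.
The closure contains neither all of U1 = {BDEFG} nor all of U2 = {ACEF}, so the common attributes are not a superkey of either fragment. The join is lossy.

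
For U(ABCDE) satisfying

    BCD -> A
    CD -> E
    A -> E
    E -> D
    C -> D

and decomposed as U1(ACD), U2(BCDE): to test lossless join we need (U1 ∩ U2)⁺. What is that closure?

U1 ∩ U2 = {CD}.
CD → E applies, adding E
Closure: {CDE}.

CDE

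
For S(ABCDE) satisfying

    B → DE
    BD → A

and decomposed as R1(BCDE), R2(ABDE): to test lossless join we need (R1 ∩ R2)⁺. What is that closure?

R1 ∩ R2 = {BDE}.
BD → A applies, adding A
Closure: {ABDE}.

ABDE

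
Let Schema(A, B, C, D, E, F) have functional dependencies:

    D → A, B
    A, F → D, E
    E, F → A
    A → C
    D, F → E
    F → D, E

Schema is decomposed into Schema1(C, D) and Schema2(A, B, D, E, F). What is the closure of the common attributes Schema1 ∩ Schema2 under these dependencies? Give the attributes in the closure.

Schema1 ∩ Schema2 = {D}.
D → A, B applies, adding A, B
A → C applies, adding C
Closure: {A, B, C, D}.

A, B, C, D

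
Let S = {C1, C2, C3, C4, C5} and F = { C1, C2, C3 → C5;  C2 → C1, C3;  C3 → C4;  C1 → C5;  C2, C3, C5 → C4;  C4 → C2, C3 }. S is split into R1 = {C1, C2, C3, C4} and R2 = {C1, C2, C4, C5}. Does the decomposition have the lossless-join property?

Common attributes: R1 ∩ R2 = {C1, C2, C4}.
Closure of {C1, C2, C4}: C2 → C1, C3 applies, adding C3; C1 → C5 applies, adding C5. So (C1, C2, C4)⁺ = {C1, C2, C3, C4, C5}.
This closure contains every attribute of R1, so R1 ∩ R2 → R1. The join is lossless.

Yes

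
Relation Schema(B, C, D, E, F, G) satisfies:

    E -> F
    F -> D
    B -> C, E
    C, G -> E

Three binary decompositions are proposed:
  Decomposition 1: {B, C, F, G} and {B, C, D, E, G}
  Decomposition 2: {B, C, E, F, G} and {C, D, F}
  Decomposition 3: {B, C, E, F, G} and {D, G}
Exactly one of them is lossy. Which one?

Decomposition 3

Decomposition 1: common = {B, C, G}, closure = {B, C, D, E, F, G} → lossless.
Decomposition 2: common = {C, F}, closure = {C, D, F} → lossless.
Decomposition 3: common = {G}, closure = {G} → lossy.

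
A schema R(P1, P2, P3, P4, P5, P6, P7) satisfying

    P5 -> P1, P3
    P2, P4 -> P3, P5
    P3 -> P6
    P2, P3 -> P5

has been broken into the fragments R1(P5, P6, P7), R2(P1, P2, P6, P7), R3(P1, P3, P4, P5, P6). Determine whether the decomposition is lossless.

No

Chase test. Columns are P1, P2, P3, P4, P5, P6, P7; row i has aⱼ where attribute j ∈ Ri, else bᵢⱼ.
Initial tableau (one row per fragment):
  row 1: b11 b12 b13 b14 a5 a6 a7
  row 2: a1 a2 b23 b24 b25 a6 a7
  row 3: a1 b32 a3 a4 a5 a6 b37
Rows 1 and 3 agree on P5; apply P5→P1, P3 and equate their P1, P3 entries.
No row becomes fully distinguished — the join is lossy.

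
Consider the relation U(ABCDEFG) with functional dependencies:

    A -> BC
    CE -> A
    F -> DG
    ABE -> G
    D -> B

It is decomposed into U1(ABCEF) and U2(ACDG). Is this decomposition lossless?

Common attributes: U1 ∩ U2 = {AC}.
Closure of {AC}: A → BC applies, adding B. So (AC)⁺ = {ABC}.
The closure contains neither all of U1 = {ABCEF} nor all of U2 = {ACDG}, so the common attributes are not a superkey of either fragment. The join is lossy.

No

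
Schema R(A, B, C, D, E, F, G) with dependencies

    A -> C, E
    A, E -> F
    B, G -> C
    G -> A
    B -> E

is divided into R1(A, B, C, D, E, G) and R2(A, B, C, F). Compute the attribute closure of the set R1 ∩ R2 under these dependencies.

A, B, C, E, F

R1 ∩ R2 = {A, B, C}.
A → C, E applies, adding E
A, E → F applies, adding F
Closure: {A, B, C, E, F}.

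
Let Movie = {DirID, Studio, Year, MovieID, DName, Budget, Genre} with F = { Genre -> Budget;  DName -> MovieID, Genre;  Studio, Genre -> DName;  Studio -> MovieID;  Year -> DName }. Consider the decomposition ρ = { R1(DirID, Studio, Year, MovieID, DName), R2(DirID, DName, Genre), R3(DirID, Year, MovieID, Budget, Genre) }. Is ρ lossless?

Chase test. Columns are DirID, Studio, Year, MovieID, DName, Budget, Genre; row i has aⱼ where attribute j ∈ Ri, else bᵢⱼ.
Initial tableau (one row per fragment):
  row 1: a1 a2 a3 a4 a5 b16 b17
  row 2: a1 b22 b23 b24 a5 b26 a7
  row 3: a1 b32 a3 a4 b35 a6 a7
Rows 2 and 3 agree on Genre; apply Genre→Budget and equate their Budget entries.
Rows 1 and 2 agree on DName; apply DName→MovieID, Genre and equate their MovieID, Genre entries.
Rows 1 and 3 agree on Year; apply Year→DName and equate their DName entries.
Rows 1 and 2 agree on Genre; apply Genre→Budget and equate their Budget entries.
Row 1 is now all distinguished symbols — the join is lossless.

Yes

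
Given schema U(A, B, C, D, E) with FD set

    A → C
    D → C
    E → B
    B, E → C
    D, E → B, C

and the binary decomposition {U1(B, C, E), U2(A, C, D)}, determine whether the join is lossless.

Common attributes: U1 ∩ U2 = {C}.
No dependency enlarges {C}, so (C)⁺ = {C}.
The closure contains neither all of U1 = {B, C, E} nor all of U2 = {A, C, D}, so the common attributes are not a superkey of either fragment. The join is lossy.

No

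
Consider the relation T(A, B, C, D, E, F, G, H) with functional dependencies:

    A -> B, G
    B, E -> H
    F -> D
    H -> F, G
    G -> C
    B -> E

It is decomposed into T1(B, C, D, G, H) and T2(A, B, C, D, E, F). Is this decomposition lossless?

Common attributes: T1 ∩ T2 = {B, C, D}.
Closure of {B, C, D}: B → E applies, adding E; B, E → H applies, adding H; H → F, G applies, adding F, G. So (B, C, D)⁺ = {B, C, D, E, F, G, H}.
This closure contains every attribute of T1, so T1 ∩ T2 → T1. The join is lossless.

Yes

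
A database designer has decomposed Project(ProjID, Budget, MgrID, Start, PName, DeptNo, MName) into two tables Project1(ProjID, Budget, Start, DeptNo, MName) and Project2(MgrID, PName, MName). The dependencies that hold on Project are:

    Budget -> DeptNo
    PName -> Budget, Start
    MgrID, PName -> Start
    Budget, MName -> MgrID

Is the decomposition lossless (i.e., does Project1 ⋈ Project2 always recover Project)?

Common attributes: Project1 ∩ Project2 = {MName}.
No dependency enlarges {MName}, so (MName)⁺ = {MName}.
The closure contains neither all of Project1 = {ProjID, Budget, Start, DeptNo, MName} nor all of Project2 = {MgrID, PName, MName}, so the common attributes are not a superkey of either fragment. The join is lossy.

No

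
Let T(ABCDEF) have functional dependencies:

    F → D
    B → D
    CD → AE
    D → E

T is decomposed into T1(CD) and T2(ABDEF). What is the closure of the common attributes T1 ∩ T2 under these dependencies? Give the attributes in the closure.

DE

T1 ∩ T2 = {D}.
D → E applies, adding E
Closure: {DE}.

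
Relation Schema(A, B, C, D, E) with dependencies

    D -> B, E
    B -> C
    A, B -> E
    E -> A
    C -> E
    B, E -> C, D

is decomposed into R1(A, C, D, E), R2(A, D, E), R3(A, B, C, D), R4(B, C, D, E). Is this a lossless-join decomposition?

Yes

Chase test. Columns are A, B, C, D, E; row i has aⱼ where attribute j ∈ Ri, else bᵢⱼ.
Initial tableau (one row per fragment):
  row 1: a1 b12 a3 a4 a5
  row 2: a1 b22 b23 a4 a5
  row 3: a1 a2 a3 a4 b35
  row 4: b41 a2 a3 a4 a5
Rows 1 and 2 agree on D; apply D→B, E and equate their B, E entries.
Rows 1 and 3 agree on D; apply D→B, E and equate their B, E entries.
Rows 1 and 2 agree on B; apply B→C and equate their C entries.
Rows 1 and 4 agree on E; apply E→A and equate their A entries.
Row 1 is now all distinguished symbols — the join is lossless.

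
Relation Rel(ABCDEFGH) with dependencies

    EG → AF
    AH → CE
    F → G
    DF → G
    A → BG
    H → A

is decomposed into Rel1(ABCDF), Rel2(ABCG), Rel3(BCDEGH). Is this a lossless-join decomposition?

No

Chase test. Columns are ABCDEFGH; row i has aⱼ where attribute j ∈ Reli, else bᵢⱼ.
Initial tableau (one row per fragment):
  row 1: a1 a2 a3 a4 b15 a6 b17 b18
  row 2: a1 a2 a3 b24 b25 b26 a7 b28
  row 3: b31 a2 a3 a4 a5 b36 a7 a8
Rows 1 and 2 agree on A; apply A→BG and equate their BG entries.
No row becomes fully distinguished — the join is lossy.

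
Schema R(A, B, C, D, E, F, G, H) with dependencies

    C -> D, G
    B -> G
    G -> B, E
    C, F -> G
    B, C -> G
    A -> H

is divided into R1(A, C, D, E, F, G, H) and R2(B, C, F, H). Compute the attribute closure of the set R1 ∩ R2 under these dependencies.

B, C, D, E, F, G, H

R1 ∩ R2 = {C, F, H}.
C → D, G applies, adding D, G
G → B, E applies, adding B, E
Closure: {B, C, D, E, F, G, H}.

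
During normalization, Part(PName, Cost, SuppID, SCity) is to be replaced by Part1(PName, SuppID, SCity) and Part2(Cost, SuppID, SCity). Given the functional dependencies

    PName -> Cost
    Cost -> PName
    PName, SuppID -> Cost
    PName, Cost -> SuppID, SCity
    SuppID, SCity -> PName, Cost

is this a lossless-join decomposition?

Common attributes: Part1 ∩ Part2 = {SuppID, SCity}.
Closure of {SuppID, SCity}: SuppID, SCity → PName, Cost applies, adding PName, Cost. So (SuppID, SCity)⁺ = {PName, Cost, SuppID, SCity}.
This closure contains every attribute of Part1, so Part1 ∩ Part2 → Part1. The join is lossless.

Yes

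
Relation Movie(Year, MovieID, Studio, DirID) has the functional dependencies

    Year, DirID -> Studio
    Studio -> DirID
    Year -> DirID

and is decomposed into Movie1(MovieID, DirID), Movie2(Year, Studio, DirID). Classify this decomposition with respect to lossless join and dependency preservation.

lossy but dependency-preserving

Lossless test: (DirID)⁺ = {DirID}, which is a superkey of neither fragment — lossy.
Dependency preservation: every FD's attributes lie within a single fragment, so each can be enforced locally — preserved.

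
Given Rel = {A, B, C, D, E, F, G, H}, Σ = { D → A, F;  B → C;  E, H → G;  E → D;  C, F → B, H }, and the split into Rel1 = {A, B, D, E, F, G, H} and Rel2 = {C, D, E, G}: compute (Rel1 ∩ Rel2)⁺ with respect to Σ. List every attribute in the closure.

Rel1 ∩ Rel2 = {D, E, G}.
D → A, F applies, adding A, F
Closure: {A, D, E, F, G}.

A, D, E, F, G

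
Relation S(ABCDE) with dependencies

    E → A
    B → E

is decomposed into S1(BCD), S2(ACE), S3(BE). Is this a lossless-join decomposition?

Chase test. Columns are ABCDE; row i has aⱼ where attribute j ∈ Si, else bᵢⱼ.
Initial tableau (one row per fragment):
  row 1: b11 a2 a3 a4 b15
  row 2: a1 b22 a3 b24 a5
  row 3: b31 a2 b33 b34 a5
Rows 2 and 3 agree on E; apply E→A and equate their A entries.
Rows 1 and 3 agree on B; apply B→E and equate their E entries.
Rows 1 and 2 agree on E; apply E→A and equate their A entries.
Row 1 is now all distinguished symbols — the join is lossless.

Yes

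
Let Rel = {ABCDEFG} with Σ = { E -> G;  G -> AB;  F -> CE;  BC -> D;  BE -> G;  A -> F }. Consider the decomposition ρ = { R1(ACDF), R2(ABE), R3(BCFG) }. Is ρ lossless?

Chase test. Columns are ABCDEFG; row i has aⱼ where attribute j ∈ Ri, else bᵢⱼ.
Initial tableau (one row per fragment):
  row 1: a1 b12 a3 a4 b15 a6 b17
  row 2: a1 a2 b23 b24 a5 b26 b27
  row 3: b31 a2 a3 b34 b35 a6 a7
Rows 1 and 3 agree on F; apply F→CE and equate their CE entries.
Rows 1 and 2 agree on A; apply A→F and equate their F entries.
Rows 1 and 3 agree on E; apply E→G and equate their G entries.
Rows 1 and 3 agree on G; apply G→AB and equate their AB entries.
Rows 1 and 2 agree on F; apply F→CE and equate their CE entries.
Rows 1 and 2 agree on BC; apply BC→D and equate their D entries.
Rows 1 and 3 agree on BC; apply BC→D and equate their D entries.
Rows 1 and 2 agree on BE; apply BE→G and equate their G entries.
Row 1 is now all distinguished symbols — the join is lossless.

Yes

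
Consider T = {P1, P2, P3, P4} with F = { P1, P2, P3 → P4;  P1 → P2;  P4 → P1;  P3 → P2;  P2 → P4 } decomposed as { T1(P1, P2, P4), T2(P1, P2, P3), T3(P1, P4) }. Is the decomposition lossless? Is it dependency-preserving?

Lossless test (chase): Rows 1 and 3 agree on P1; apply P1→P2 and equate their P2 entries. Rows 1 and 2 agree on P2; apply P2→P4 and equate their P4 entries. Row 2 is now all distinguished symbols — the join is lossless.
Dependency preservation: P1, P2, P3 → P4 is not contained in any single fragment, but the restricted closure of its left-hand side across the fragments still reaches the right-hand side; the remaining FDs each lie inside some fragment. All dependencies are preserved.

lossless and dependency-preserving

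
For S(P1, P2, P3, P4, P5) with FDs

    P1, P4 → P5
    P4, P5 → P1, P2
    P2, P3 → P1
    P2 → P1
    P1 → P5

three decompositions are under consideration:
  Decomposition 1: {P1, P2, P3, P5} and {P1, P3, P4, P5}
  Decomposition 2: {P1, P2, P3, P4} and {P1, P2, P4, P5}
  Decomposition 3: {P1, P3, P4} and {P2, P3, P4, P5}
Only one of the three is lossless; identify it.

Decomposition 1: common = {P1, P3, P5}, closure = {P1, P3, P5} → lossy.
Decomposition 2: common = {P1, P2, P4}, closure = {P1, P2, P4, P5} → lossless.
Decomposition 3: common = {P3, P4}, closure = {P3, P4} → lossy.

Decomposition 2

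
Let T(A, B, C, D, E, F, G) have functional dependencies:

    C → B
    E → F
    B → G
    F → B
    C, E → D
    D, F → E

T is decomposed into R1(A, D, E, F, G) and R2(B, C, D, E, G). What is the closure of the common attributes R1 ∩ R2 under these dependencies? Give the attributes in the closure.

B, D, E, F, G

R1 ∩ R2 = {D, E, G}.
E → F applies, adding F
F → B applies, adding B
Closure: {B, D, E, F, G}.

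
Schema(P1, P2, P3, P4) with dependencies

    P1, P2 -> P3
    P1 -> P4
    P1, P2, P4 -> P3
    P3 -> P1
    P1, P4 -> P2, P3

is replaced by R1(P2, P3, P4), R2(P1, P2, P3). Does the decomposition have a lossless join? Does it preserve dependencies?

lossless and dependency-preserving

Lossless test: (P2, P3)⁺ = {P1, P2, P3, P4}, which contains all of one fragment — lossless.
Dependency preservation: P1 → P4; P1, P2, P4 → P3; P1, P4 → P2, P3 are not contained in any single fragment, but the restricted closure of each left-hand side across the fragments still reaches the right-hand side; the remaining FDs each lie inside some fragment. All dependencies are preserved.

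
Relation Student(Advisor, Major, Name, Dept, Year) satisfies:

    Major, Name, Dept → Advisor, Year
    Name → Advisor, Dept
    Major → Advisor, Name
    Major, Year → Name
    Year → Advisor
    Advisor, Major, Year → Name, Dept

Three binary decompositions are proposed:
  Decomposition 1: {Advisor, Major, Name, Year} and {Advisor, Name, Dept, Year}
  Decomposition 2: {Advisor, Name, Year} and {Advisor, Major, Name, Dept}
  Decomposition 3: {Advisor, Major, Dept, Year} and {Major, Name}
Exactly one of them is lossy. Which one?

Decomposition 1: common = {Advisor, Name, Year}, closure = {Advisor, Name, Dept, Year} → lossless.
Decomposition 2: common = {Advisor, Name}, closure = {Advisor, Name, Dept} → lossy.
Decomposition 3: common = {Major}, closure = {Advisor, Major, Name, Dept, Year} → lossless.

Decomposition 2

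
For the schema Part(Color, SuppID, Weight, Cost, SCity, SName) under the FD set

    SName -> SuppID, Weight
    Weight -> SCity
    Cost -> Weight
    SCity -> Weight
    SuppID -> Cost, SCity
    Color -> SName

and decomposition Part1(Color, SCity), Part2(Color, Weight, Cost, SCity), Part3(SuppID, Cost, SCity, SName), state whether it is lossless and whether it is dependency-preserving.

Lossless test (chase): Rows 2 and 3 agree on Cost; apply Cost→Weight and equate their Weight entries. Rows 1 and 2 agree on SCity; apply SCity→Weight and equate their Weight entries. Rows 1 and 2 agree on Color; apply Color→SName and equate their SName entries. Rows 1 and 2 agree on SName; apply SName→SuppID, Weight and equate their SuppID, Weight entries. Rows 1 and 2 agree on SuppID; apply SuppID→Cost, SCity and equate their Cost, SCity entries. No row becomes fully distinguished — the join is lossy.
Dependency preservation: the restricted closure of {Color} across the fragments never reaches {SName}, so Color → SName cannot be enforced without a join — not preserved.

lossy and not dependency-preserving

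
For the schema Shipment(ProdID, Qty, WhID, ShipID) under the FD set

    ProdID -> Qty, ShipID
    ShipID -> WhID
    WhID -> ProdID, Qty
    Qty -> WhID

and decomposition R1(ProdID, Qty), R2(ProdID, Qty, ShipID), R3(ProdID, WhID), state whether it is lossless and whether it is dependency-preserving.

lossless and dependency-preserving

Lossless test (chase): Rows 1 and 2 agree on ProdID; apply ProdID→Qty, ShipID and equate their Qty, ShipID entries. Rows 1 and 3 agree on ProdID; apply ProdID→Qty, ShipID and equate their Qty, ShipID entries. Rows 1 and 2 agree on ShipID; apply ShipID→WhID and equate their WhID entries. Rows 1 and 3 agree on ShipID; apply ShipID→WhID and equate their WhID entries. Row 1 is now all distinguished symbols — the join is lossless.
Dependency preservation: ShipID → WhID; WhID → ProdID, Qty; Qty → WhID are not contained in any single fragment, but the restricted closure of each left-hand side across the fragments still reaches the right-hand side; the remaining FDs each lie inside some fragment. All dependencies are preserved.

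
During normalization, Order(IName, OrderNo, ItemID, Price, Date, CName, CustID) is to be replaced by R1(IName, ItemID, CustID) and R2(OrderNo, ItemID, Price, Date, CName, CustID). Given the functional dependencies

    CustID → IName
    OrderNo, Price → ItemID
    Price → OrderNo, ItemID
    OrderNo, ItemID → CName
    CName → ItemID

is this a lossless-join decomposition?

Yes

Common attributes: R1 ∩ R2 = {ItemID, CustID}.
Closure of {ItemID, CustID}: CustID → IName applies, adding IName. So (ItemID, CustID)⁺ = {IName, ItemID, CustID}.
This closure contains every attribute of R1, so R1 ∩ R2 → R1. The join is lossless.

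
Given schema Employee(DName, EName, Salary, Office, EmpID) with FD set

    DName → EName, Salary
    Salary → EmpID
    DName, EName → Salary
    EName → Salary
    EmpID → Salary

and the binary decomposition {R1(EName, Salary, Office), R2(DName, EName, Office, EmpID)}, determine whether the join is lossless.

Yes

Common attributes: R1 ∩ R2 = {EName, Office}.
Closure of {EName, Office}: EName → Salary applies, adding Salary; Salary → EmpID applies, adding EmpID. So (EName, Office)⁺ = {EName, Salary, Office, EmpID}.
This closure contains every attribute of R1, so R1 ∩ R2 → R1. The join is lossless.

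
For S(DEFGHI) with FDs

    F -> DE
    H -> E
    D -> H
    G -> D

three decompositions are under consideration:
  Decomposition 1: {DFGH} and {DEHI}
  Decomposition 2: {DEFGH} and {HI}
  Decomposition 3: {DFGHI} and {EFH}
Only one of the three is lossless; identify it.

Decomposition 1: common = {DH}, closure = {DEH} → lossy.
Decomposition 2: common = {H}, closure = {EH} → lossy.
Decomposition 3: common = {FH}, closure = {DEFH} → lossless.

Decomposition 3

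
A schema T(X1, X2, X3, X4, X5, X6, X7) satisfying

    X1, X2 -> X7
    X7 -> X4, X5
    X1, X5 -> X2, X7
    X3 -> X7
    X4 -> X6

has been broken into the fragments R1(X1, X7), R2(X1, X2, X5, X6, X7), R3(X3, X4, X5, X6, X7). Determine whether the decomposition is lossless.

Chase test. Columns are X1, X2, X3, X4, X5, X6, X7; row i has aⱼ where attribute j ∈ Ri, else bᵢⱼ.
Initial tableau (one row per fragment):
  row 1: a1 b12 b13 b14 b15 b16 a7
  row 2: a1 a2 b23 b24 a5 a6 a7
  row 3: b31 b32 a3 a4 a5 a6 a7
Rows 1 and 2 agree on X7; apply X7→X4, X5 and equate their X4, X5 entries.
Rows 1 and 3 agree on X7; apply X7→X4, X5 and equate their X4, X5 entries.
Rows 1 and 2 agree on X1, X5; apply X1, X5→X2, X7 and equate their X2, X7 entries.
Rows 1 and 2 agree on X4; apply X4→X6 and equate their X6 entries.
No row becomes fully distinguished — the join is lossy.

No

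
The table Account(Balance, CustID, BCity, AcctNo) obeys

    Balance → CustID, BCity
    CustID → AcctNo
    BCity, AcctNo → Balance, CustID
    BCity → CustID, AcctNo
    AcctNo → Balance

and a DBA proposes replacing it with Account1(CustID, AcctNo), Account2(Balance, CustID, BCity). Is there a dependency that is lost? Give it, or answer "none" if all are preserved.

none

Balance → CustID, BCity lies within Account2.
CustID → AcctNo lies within Account1.
BCity, AcctNo → Balance, CustID: restricted closure across fragments reaches Balance, CustID.
BCity → CustID, AcctNo: restricted closure across fragments reaches CustID, AcctNo.
AcctNo → Balance: restricted closure across fragments reaches Balance.
Every dependency is enforceable on the fragments, so the decomposition is dependency-preserving.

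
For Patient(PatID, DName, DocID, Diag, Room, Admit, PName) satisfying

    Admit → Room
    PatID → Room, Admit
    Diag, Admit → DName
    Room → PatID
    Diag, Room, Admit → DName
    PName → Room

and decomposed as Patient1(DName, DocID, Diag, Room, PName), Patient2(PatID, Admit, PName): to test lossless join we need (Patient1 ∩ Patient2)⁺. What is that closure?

PatID, Room, Admit, PName

Patient1 ∩ Patient2 = {PName}.
PName → Room applies, adding Room
Room → PatID applies, adding PatID
PatID → Room, Admit applies, adding Admit
Closure: {PatID, Room, Admit, PName}.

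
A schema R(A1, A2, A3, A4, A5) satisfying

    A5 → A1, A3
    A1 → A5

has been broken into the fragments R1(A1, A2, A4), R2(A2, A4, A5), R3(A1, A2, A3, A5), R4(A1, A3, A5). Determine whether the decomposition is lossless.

Yes

Chase test. Columns are A1, A2, A3, A4, A5; row i has aⱼ where attribute j ∈ Ri, else bᵢⱼ.
Initial tableau (one row per fragment):
  row 1: a1 a2 b13 a4 b15
  row 2: b21 a2 b23 a4 a5
  row 3: a1 a2 a3 b34 a5
  row 4: a1 b42 a3 b44 a5
Rows 2 and 3 agree on A5; apply A5→A1, A3 and equate their A1, A3 entries.
Rows 1 and 2 agree on A1; apply A1→A5 and equate their A5 entries.
Rows 1 and 2 agree on A5; apply A5→A1, A3 and equate their A1, A3 entries.
Row 1 is now all distinguished symbols — the join is lossless.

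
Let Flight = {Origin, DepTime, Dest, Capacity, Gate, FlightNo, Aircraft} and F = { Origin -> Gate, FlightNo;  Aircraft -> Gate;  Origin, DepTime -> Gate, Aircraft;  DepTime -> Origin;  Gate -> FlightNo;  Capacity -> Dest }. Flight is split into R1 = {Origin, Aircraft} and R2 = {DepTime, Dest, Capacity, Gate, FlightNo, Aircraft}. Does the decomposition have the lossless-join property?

Common attributes: R1 ∩ R2 = {Aircraft}.
Closure of {Aircraft}: Aircraft → Gate applies, adding Gate; Gate → FlightNo applies, adding FlightNo. So (Aircraft)⁺ = {Gate, FlightNo, Aircraft}.
The closure contains neither all of R1 = {Origin, Aircraft} nor all of R2 = {DepTime, Dest, Capacity, Gate, FlightNo, Aircraft}, so the common attributes are not a superkey of either fragment. The join is lossy.

No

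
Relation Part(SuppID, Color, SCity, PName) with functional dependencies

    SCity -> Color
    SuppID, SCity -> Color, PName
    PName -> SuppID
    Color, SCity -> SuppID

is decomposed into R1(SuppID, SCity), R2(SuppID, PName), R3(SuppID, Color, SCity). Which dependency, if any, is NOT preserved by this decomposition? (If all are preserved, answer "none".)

SuppID, SCity -> Color, PName

Check SuppID, SCity → Color, PName: no single fragment contains all of {SuppID, Color, SCity, PName}, and the restricted closure of {SuppID, SCity} across the fragments never reaches {Color, PName}.
SCity → Color is preserved.
PName → SuppID is preserved.
Color, SCity → SuppID is preserved.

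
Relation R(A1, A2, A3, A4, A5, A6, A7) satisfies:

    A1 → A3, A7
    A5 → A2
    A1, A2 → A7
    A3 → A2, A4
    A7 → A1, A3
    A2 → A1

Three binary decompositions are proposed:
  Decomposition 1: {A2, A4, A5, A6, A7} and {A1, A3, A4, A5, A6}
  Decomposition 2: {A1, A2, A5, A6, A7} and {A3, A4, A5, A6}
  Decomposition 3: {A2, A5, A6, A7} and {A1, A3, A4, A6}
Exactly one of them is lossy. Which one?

Decomposition 3

Decomposition 1: common = {A4, A5, A6}, closure = {A1, A2, A3, A4, A5, A6, A7} → lossless.
Decomposition 2: common = {A5, A6}, closure = {A1, A2, A3, A4, A5, A6, A7} → lossless.
Decomposition 3: common = {A6}, closure = {A6} → lossy.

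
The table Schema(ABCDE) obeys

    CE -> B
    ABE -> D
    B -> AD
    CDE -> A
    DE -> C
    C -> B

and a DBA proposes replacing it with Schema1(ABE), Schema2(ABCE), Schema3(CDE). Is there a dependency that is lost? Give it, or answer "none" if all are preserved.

B -> AD

Check B → AD: no single fragment contains all of {ABD}, and the restricted closure of {B} across the fragments never reaches {AD}.
CE → B is preserved.
ABE → D is preserved.
CDE → A is preserved.
DE → C is preserved.
C → B is preserved.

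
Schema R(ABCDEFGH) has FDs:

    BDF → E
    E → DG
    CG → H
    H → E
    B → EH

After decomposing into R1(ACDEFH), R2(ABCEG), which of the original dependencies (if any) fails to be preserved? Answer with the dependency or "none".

Check B → EH: no single fragment contains all of {BEH}, and the restricted closure of {B} across the fragments never reaches {EH}.
BDF → E is preserved.
E → DG is preserved.
CG → H is preserved.
H → E is preserved.

B → EH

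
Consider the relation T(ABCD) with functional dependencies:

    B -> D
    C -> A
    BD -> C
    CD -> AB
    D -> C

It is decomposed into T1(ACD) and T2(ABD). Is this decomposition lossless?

Yes

Common attributes: T1 ∩ T2 = {AD}.
Closure of {AD}: D → C applies, adding C; CD → AB applies, adding B. So (AD)⁺ = {ABCD}.
This closure contains every attribute of T1, so T1 ∩ T2 → T1. The join is lossless.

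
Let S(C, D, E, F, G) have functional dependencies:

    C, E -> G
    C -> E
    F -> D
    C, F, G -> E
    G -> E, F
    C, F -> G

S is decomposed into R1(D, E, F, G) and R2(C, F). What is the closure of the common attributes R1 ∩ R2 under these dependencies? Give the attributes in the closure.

D, F

R1 ∩ R2 = {F}.
F → D applies, adding D
Closure: {D, F}.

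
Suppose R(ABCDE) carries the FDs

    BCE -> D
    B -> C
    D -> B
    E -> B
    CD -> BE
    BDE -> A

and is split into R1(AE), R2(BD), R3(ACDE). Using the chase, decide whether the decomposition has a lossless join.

Chase test. Columns are ABCDE; row i has aⱼ where attribute j ∈ Ri, else bᵢⱼ.
Initial tableau (one row per fragment):
  row 1: a1 b12 b13 b14 a5
  row 2: b21 a2 b23 a4 b25
  row 3: a1 b32 a3 a4 a5
Rows 2 and 3 agree on D; apply D→B and equate their B entries.
Rows 1 and 3 agree on E; apply E→B and equate their B entries.
Rows 1 and 2 agree on B; apply B→C and equate their C entries.
Rows 1 and 3 agree on B; apply B→C and equate their C entries.
Rows 2 and 3 agree on CD; apply CD→BE and equate their BE entries.
Rows 2 and 3 agree on BDE; apply BDE→A and equate their A entries.
Rows 1 and 2 agree on BCE; apply BCE→D and equate their D entries.
Row 1 is now all distinguished symbols — the join is lossless.

Yes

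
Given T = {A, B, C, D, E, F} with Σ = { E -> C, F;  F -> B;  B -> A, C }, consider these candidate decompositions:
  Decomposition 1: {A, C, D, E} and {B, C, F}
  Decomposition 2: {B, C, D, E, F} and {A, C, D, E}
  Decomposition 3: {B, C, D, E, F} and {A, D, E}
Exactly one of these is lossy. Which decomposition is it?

Decomposition 1

Decomposition 1: common = {C}, closure = {C} → lossy.
Decomposition 2: common = {C, D, E}, closure = {A, B, C, D, E, F} → lossless.
Decomposition 3: common = {D, E}, closure = {A, B, C, D, E, F} → lossless.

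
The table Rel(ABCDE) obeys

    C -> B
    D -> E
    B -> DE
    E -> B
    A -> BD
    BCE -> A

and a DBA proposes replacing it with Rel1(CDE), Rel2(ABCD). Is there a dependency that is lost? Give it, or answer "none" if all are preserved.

none

C → B lies within Rel2.
D → E lies within Rel1.
B → DE: restricted closure across fragments reaches DE.
E → B: restricted closure across fragments reaches B.
A → BD lies within Rel2.
BCE → A: restricted closure across fragments reaches A.
Every dependency is enforceable on the fragments, so the decomposition is dependency-preserving.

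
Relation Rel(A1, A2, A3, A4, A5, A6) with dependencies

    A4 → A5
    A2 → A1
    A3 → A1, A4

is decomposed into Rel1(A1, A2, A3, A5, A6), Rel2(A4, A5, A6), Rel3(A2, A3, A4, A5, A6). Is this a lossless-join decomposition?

Chase test. Columns are A1, A2, A3, A4, A5, A6; row i has aⱼ where attribute j ∈ Reli, else bᵢⱼ.
Initial tableau (one row per fragment):
  row 1: a1 a2 a3 b14 a5 a6
  row 2: b21 b22 b23 a4 a5 a6
  row 3: b31 a2 a3 a4 a5 a6
Rows 1 and 3 agree on A2; apply A2→A1 and equate their A1 entries.
Rows 1 and 3 agree on A3; apply A3→A1, A4 and equate their A1, A4 entries.
Row 1 is now all distinguished symbols — the join is lossless.

Yes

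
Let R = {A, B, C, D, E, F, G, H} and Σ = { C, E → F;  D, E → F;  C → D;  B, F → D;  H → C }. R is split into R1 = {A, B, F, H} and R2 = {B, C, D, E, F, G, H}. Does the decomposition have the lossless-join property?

No

Common attributes: R1 ∩ R2 = {B, F, H}.
Closure of {B, F, H}: B, F → D applies, adding D; H → C applies, adding C. So (B, F, H)⁺ = {B, C, D, F, H}.
The closure contains neither all of R1 = {A, B, F, H} nor all of R2 = {B, C, D, E, F, G, H}, so the common attributes are not a superkey of either fragment. The join is lossy.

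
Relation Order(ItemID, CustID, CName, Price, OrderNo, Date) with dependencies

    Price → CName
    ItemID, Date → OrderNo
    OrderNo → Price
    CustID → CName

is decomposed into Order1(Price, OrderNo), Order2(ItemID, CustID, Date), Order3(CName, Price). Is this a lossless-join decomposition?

No

Chase test. Columns are ItemID, CustID, CName, Price, OrderNo, Date; row i has aⱼ where attribute j ∈ Orderi, else bᵢⱼ.
Initial tableau (one row per fragment):
  row 1: b11 b12 b13 a4 a5 b16
  row 2: a1 a2 b23 b24 b25 a6
  row 3: b31 b32 a3 a4 b35 b36
Rows 1 and 3 agree on Price; apply Price→CName and equate their CName entries.
No row becomes fully distinguished — the join is lossy.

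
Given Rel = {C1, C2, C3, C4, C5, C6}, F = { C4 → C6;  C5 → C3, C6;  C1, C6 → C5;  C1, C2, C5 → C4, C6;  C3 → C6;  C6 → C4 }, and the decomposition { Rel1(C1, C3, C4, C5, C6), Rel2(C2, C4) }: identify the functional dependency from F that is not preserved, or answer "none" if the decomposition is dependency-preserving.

none

C4 → C6 lies within Rel1.
C5 → C3, C6 lies within Rel1.
C1, C6 → C5 lies within Rel1.
C1, C2, C5 → C4, C6: restricted closure across fragments reaches C4, C6.
C3 → C6 lies within Rel1.
C6 → C4 lies within Rel1.
Every dependency is enforceable on the fragments, so the decomposition is dependency-preserving.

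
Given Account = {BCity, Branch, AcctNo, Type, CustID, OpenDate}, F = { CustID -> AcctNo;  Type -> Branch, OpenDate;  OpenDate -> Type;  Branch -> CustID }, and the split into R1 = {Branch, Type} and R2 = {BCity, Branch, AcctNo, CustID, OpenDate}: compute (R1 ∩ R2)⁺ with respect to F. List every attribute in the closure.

Branch, AcctNo, CustID

R1 ∩ R2 = {Branch}.
Branch → CustID applies, adding CustID
CustID → AcctNo applies, adding AcctNo
Closure: {Branch, AcctNo, CustID}.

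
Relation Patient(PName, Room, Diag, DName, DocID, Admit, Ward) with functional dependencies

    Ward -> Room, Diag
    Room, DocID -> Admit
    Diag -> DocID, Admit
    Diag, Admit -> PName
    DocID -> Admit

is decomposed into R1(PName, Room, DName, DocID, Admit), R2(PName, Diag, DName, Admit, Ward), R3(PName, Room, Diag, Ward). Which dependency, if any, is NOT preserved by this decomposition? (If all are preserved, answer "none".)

Check Diag → DocID, Admit: no single fragment contains all of {Diag, DocID, Admit}, and the restricted closure of {Diag} across the fragments never reaches {DocID, Admit}.
Ward → Room, Diag is preserved.
Room, DocID → Admit is preserved.
Diag, Admit → PName is preserved.
DocID → Admit is preserved.

Diag -> DocID, Admit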